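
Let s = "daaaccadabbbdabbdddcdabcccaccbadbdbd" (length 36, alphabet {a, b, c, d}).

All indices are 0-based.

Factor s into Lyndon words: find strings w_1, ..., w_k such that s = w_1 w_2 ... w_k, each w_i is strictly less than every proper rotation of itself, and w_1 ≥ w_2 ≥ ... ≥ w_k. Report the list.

["d", "aaaccadabbbdabbdddcdabcccaccbadbdbd"]

emit factor 1: 'd' (i=0, period=1)
emit factor 2: 'aaaccadabbbdabbdddcdabcccaccbadbdbd' (i=1, period=35)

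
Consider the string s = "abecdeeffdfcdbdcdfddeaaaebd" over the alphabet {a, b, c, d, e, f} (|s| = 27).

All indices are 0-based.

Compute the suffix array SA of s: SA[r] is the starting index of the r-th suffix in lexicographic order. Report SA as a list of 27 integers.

[21, 22, 0, 23, 25, 13, 1, 11, 3, 15, 26, 12, 14, 18, 19, 4, 9, 16, 20, 24, 2, 5, 6, 10, 17, 8, 7]

rank | idx | suffix
   0 |  21 | aaaebd
   1 |  22 | aaebd
   2 |   0 | abecdeeffdfcdbdcdfddeaaaebd
   3 |  23 | aebd
   4 |  25 | bd
   5 |  13 | bdcdfddeaaaebd
   6 |   1 | becdeeffdfcdbdcdfddeaaaebd
   7 |  11 | cdbdcdfddeaaaebd
   8 |   3 | cdeeffdfcdbdcdfddeaaaebd
   9 |  15 | cdfddeaaaebd
  10 |  26 | d
  11 |  12 | dbdcdfddeaaaebd
  12 |  14 | dcdfddeaaaebd
  13 |  18 | ddeaaaebd
  14 |  19 | deaaaebd
  15 |   4 | deeffdfcdbdcdfddeaaaebd
  16 |   9 | dfcdbdcdfddeaaaebd
  17 |  16 | dfddeaaaebd
  18 |  20 | eaaaebd
  19 |  24 | ebd
  20 |   2 | ecdeeffdfcdbdcdfddeaaaebd
  21 |   5 | eeffdfcdbdcdfddeaaaebd
  22 |   6 | effdfcdbdcdfddeaaaebd
  23 |  10 | fcdbdcdfddeaaaebd
  24 |  17 | fddeaaaebd
  25 |   8 | fdfcdbdcdfddeaaaebd
  26 |   7 | ffdfcdbdcdfddeaaaebd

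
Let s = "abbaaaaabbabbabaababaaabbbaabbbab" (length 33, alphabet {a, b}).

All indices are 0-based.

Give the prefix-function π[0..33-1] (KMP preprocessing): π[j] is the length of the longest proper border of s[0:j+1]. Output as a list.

π[0] = 0
j=1 s[j]='b': π[1]=0 (border '')
j=2 s[j]='b': π[2]=0 (border '')
j=3 s[j]='a': π[3]=1 (border 'a')
j=4 s[j]='a': k: 1→0; π[4]=1 (border 'a')
j=5 s[j]='a': k: 1→0; π[5]=1 (border 'a')
j=6 s[j]='a': k: 1→0; π[6]=1 (border 'a')
j=7 s[j]='a': k: 1→0; π[7]=1 (border 'a')
j=8 s[j]='b': π[8]=2 (border 'ab')
j=9 s[j]='b': π[9]=3 (border 'abb')
j=10 s[j]='a': π[10]=4 (border 'abba')
j=11 s[j]='b': k: 4→1; π[11]=2 (border 'ab')
j=12 s[j]='b': π[12]=3 (border 'abb')
j=13 s[j]='a': π[13]=4 (border 'abba')
j=14 s[j]='b': k: 4→1; π[14]=2 (border 'ab')
j=15 s[j]='a': k: 2→0; π[15]=1 (border 'a')
j=16 s[j]='a': k: 1→0; π[16]=1 (border 'a')
j=17 s[j]='b': π[17]=2 (border 'ab')
j=18 s[j]='a': k: 2→0; π[18]=1 (border 'a')
j=19 s[j]='b': π[19]=2 (border 'ab')
j=20 s[j]='a': k: 2→0; π[20]=1 (border 'a')
j=21 s[j]='a': k: 1→0; π[21]=1 (border 'a')
j=22 s[j]='a': k: 1→0; π[22]=1 (border 'a')
j=23 s[j]='b': π[23]=2 (border 'ab')
j=24 s[j]='b': π[24]=3 (border 'abb')
j=25 s[j]='b': k: 3→0; π[25]=0 (border '')
j=26 s[j]='a': π[26]=1 (border 'a')
j=27 s[j]='a': k: 1→0; π[27]=1 (border 'a')
j=28 s[j]='b': π[28]=2 (border 'ab')
j=29 s[j]='b': π[29]=3 (border 'abb')
j=30 s[j]='b': k: 3→0; π[30]=0 (border '')
j=31 s[j]='a': π[31]=1 (border 'a')
j=32 s[j]='b': π[32]=2 (border 'ab')

[0, 0, 0, 1, 1, 1, 1, 1, 2, 3, 4, 2, 3, 4, 2, 1, 1, 2, 1, 2, 1, 1, 1, 2, 3, 0, 1, 1, 2, 3, 0, 1, 2]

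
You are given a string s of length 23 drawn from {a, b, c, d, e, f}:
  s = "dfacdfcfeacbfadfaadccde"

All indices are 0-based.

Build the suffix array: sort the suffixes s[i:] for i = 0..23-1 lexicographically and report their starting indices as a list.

sorted suffixes:
  #0 SA[0]=16  'aadccde'
  #1 SA[1]=9  'acbfadfaadccde'
  #2 SA[2]=2  'acdfcfeacbfadfaadccde'
  #3 SA[3]=17  'adccde'
  #4 SA[4]=13  'adfaadccde'
  #5 SA[5]=11  'bfadfaadccde'
  #6 SA[6]=10  'cbfadfaadccde'
  #7 SA[7]=19  'ccde'
  #8 SA[8]=20  'cde'
  #9 SA[9]=3  'cdfcfeacbfadfaadccde'
  #10 SA[10]=6  'cfeacbfadfaadccde'
  #11 SA[11]=18  'dccde'
  #12 SA[12]=21  'de'
  #13 SA[13]=14  'dfaadccde'
  #14 SA[14]=0  'dfacdfcfeacbfadfaadccde'
  #15 SA[15]=4  'dfcfeacbfadfaadccde'
  #16 SA[16]=22  'e'
  #17 SA[17]=8  'eacbfadfaadccde'
  #18 SA[18]=15  'faadccde'
  #19 SA[19]=1  'facdfcfeacbfadfaadccde'
  #20 SA[20]=12  'fadfaadccde'
  #21 SA[21]=5  'fcfeacbfadfaadccde'
  #22 SA[22]=7  'feacbfadfaadccde'

[16, 9, 2, 17, 13, 11, 10, 19, 20, 3, 6, 18, 21, 14, 0, 4, 22, 8, 15, 1, 12, 5, 7]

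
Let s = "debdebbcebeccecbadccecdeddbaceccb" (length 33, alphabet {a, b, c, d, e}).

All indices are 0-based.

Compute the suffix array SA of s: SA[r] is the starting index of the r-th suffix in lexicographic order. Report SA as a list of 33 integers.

[27, 16, 32, 26, 15, 5, 6, 2, 9, 31, 14, 30, 11, 18, 21, 7, 12, 28, 19, 25, 17, 24, 3, 0, 22, 4, 1, 8, 13, 29, 10, 20, 23]

sorted suffixes:
  #0 SA[0]=27  'aceccb'
  #1 SA[1]=16  'adccecdeddbaceccb'
  #2 SA[2]=32  'b'
  #3 SA[3]=26  'baceccb'
  #4 SA[4]=15  'badccecdeddbaceccb'
  #5 SA[5]=5  'bbcebeccecbadccecdeddbaceccb'
  #6 SA[6]=6  'bcebeccecbadccecdeddbaceccb'
  #7 SA[7]=2  'bdebbcebeccecbadccecdeddbaceccb'
  #8 SA[8]=9  'beccecbadccecdeddbaceccb'
  #9 SA[9]=31  'cb'
  #10 SA[10]=14  'cbadccecdeddbaceccb'
  #11 SA[11]=30  'ccb'
  #12 SA[12]=11  'ccecbadccecdeddbaceccb'
  #13 SA[13]=18  'ccecdeddbaceccb'
  #14 SA[14]=21  'cdeddbaceccb'
  #15 SA[15]=7  'cebeccecbadccecdeddbaceccb'
  #16 SA[16]=12  'cecbadccecdeddbaceccb'
  #17 SA[17]=28  'ceccb'
  #18 SA[18]=19  'cecdeddbaceccb'
  #19 SA[19]=25  'dbaceccb'
  #20 SA[20]=17  'dccecdeddbaceccb'
  #21 SA[21]=24  'ddbaceccb'
  #22 SA[22]=3  'debbcebeccecbadccecdeddbaceccb'
  #23 SA[23]=0  'debdebbcebeccecbadccecdeddbaceccb'
  #24 SA[24]=22  'deddbaceccb'
  #25 SA[25]=4  'ebbcebeccecbadccecdeddbaceccb'
  #26 SA[26]=1  'ebdebbcebeccecbadccecdeddbaceccb'
  #27 SA[27]=8  'ebeccecbadccecdeddbaceccb'
  #28 SA[28]=13  'ecbadccecdeddbaceccb'
  #29 SA[29]=29  'eccb'
  #30 SA[30]=10  'eccecbadccecdeddbaceccb'
  #31 SA[31]=20  'ecdeddbaceccb'
  #32 SA[32]=23  'eddbaceccb'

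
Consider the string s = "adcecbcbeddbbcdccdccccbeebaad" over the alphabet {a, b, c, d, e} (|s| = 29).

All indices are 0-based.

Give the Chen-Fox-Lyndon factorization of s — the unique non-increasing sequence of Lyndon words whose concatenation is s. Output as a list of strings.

["adcecbcbeddbbcdccdccccbeeb", "aad"]

emit factor 1: 'adcecbcbeddbbcdccdccccbeeb' (i=0, period=26)
emit factor 2: 'aad' (i=26, period=3)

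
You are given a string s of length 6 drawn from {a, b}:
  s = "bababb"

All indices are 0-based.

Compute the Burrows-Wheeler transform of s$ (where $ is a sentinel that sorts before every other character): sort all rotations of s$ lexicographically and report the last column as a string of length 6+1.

rank  rotation last
    0  $bababb  b
    1  ababb$b  b
    2  abb$bab  b
    3  b$babab  b
    4  bababb$  $
    5  babb$ba  a
    6  bb$baba  a

bbbb$aa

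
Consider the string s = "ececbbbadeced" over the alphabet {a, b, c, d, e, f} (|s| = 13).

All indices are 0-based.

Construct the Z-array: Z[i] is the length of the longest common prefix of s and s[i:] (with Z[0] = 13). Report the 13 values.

Z[0]=13
i=1: i≥r, start 0; Z[1]=0
i=2: i≥r, start 0; Z[2]=2 extend→box=[2,4)
i=3: min(r-i=1, Z[1]=0)=0; Z[3]=0
i=4: i≥r, start 0; Z[4]=0
i=5: i≥r, start 0; Z[5]=0
i=6: i≥r, start 0; Z[6]=0
i=7: i≥r, start 0; Z[7]=0
i=8: i≥r, start 0; Z[8]=0
i=9: i≥r, start 0; Z[9]=3 extend→box=[9,12)
i=10: min(r-i=2, Z[1]=0)=0; Z[10]=0
i=11: min(r-i=1, Z[2]=2)=1; Z[11]=1
i=12: i≥r, start 0; Z[12]=0

[13, 0, 2, 0, 0, 0, 0, 0, 0, 3, 0, 1, 0]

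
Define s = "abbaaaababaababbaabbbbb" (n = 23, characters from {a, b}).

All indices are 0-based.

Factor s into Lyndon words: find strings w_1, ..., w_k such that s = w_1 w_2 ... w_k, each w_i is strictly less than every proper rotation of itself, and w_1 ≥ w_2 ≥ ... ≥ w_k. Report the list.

["abb", "aaaababaababbaabbbbb"]

emit factor 1: 'abb' (i=0, period=3)
emit factor 2: 'aaaababaababbaabbbbb' (i=3, period=20)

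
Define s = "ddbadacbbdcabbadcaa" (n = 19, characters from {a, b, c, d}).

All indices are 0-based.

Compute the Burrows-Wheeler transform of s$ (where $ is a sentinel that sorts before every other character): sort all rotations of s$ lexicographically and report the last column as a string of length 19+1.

rank  rotation              last
    0  $ddbadacbbdcabbadcaa  a
    1  a$ddbadacbbdcabbadca  a
    2  aa$ddbadacbbdcabbadc  c
    3  abbadcaa$ddbadacbbdc  c
    4  acbbdcabbadcaa$ddbad  d
    5  adacbbdcabbadcaa$ddb  b
    6  adcaa$ddbadacbbdcabb  b
    7  badacbbdcabbadcaa$dd  d
    8  badcaa$ddbadacbbdcab  b
    9  bbadcaa$ddbadacbbdca  a
   10  bbdcabbadcaa$ddbadac  c
   11  bdcabbadcaa$ddbadacb  b
   12  caa$ddbadacbbdcabbad  d
   13  cabbadcaa$ddbadacbbd  d
   14  cbbdcabbadcaa$ddbada  a
   15  dacbbdcabbadcaa$ddba  a
   16  dbadacbbdcabbadcaa$d  d
   17  dcaa$ddbadacbbdcabba  a
   18  dcabbadcaa$ddbadacbb  b
   19  ddbadacbbdcabbadcaa$  $

aaccdbbdbacbddaadab$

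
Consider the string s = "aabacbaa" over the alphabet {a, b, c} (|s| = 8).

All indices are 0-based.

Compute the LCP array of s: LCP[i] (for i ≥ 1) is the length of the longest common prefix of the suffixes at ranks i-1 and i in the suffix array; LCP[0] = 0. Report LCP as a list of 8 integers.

rank | idx | suffix
   0 |   7 | a
   1 |   6 | aa
   2 |   0 | aabacbaa
   3 |   1 | abacbaa
   4 |   3 | acbaa
   5 |   5 | baa
   6 |   2 | bacbaa
   7 |   4 | cbaa

SA = [7, 6, 0, 1, 3, 5, 2, 4]
[i] adj suffixes → lcp
  [1] 7/6 → 1 ('a')
  [2] 6/0 → 2 ('aa')
  [3] 0/1 → 1 ('a')
  [4] 1/3 → 1 ('a')
  [5] 3/5 → 0 ('')
  [6] 5/2 → 2 ('ba')
  [7] 2/4 → 0 ('')

[0, 1, 2, 1, 1, 0, 2, 0]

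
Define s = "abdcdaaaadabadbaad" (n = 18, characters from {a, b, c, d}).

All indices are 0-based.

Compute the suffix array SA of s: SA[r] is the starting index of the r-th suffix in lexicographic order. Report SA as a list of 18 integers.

rank | idx | suffix
   0 |   5 | aaaadabadbaad
   1 |   6 | aaadabadbaad
   2 |  15 | aad
   3 |   7 | aadabadbaad
   4 |  10 | abadbaad
   5 |   0 | abdcdaaaadabadbaad
   6 |  16 | ad
   7 |   8 | adabadbaad
   8 |  12 | adbaad
   9 |  14 | baad
  10 |  11 | badbaad
  11 |   1 | bdcdaaaadabadbaad
  12 |   3 | cdaaaadabadbaad
  13 |  17 | d
  14 |   4 | daaaadabadbaad
  15 |   9 | dabadbaad
  16 |  13 | dbaad
  17 |   2 | dcdaaaadabadbaad

[5, 6, 15, 7, 10, 0, 16, 8, 12, 14, 11, 1, 3, 17, 4, 9, 13, 2]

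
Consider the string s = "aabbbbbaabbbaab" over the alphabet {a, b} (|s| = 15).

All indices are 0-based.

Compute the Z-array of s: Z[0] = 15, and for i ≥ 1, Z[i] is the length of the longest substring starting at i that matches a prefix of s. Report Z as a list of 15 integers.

Z[0]=15
i=1: i≥r, start 0; Z[1]=1 grow→box=[1,2)
i=2: i≥r, start 0; Z[2]=0
i=3: i≥r, start 0; Z[3]=0
i=4: i≥r, start 0; Z[4]=0
i=5: i≥r, start 0; Z[5]=0
i=6: i≥r, start 0; Z[6]=0
i=7: i≥r, start 0; Z[7]=5 grow→box=[7,12)
i=8: min(r-i=4, Z[1]=1)=1; Z[8]=1
i=9: min(r-i=3, Z[2]=0)=0; Z[9]=0
i=10: min(r-i=2, Z[3]=0)=0; Z[10]=0
i=11: min(r-i=1, Z[4]=0)=0; Z[11]=0
i=12: i≥r, start 0; Z[12]=3 grow→box=[12,15)
i=13: min(r-i=2, Z[1]=1)=1; Z[13]=1
i=14: min(r-i=1, Z[2]=0)=0; Z[14]=0

[15, 1, 0, 0, 0, 0, 0, 5, 1, 0, 0, 0, 3, 1, 0]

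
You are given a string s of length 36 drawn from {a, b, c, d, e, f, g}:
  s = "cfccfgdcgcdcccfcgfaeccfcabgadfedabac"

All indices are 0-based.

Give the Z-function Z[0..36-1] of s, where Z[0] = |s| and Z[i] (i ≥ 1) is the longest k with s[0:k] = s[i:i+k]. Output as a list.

Z[0]=36
i=1: i≥r, start 0; Z[1]=0
i=2: i≥r, start 0; Z[2]=1 grow→box=[2,3)
i=3: i≥r, start 0; Z[3]=2 grow→box=[3,5)
i=4: min(r-i=1, Z[1]=0)=0; Z[4]=0
i=5: i≥r, start 0; Z[5]=0
i=6: i≥r, start 0; Z[6]=0
i=7: i≥r, start 0; Z[7]=1 grow→box=[7,8)
i=8: i≥r, start 0; Z[8]=0
i=9: i≥r, start 0; Z[9]=1 grow→box=[9,10)
i=10: i≥r, start 0; Z[10]=0
i=11: i≥r, start 0; Z[11]=1 grow→box=[11,12)
i=12: i≥r, start 0; Z[12]=1 grow→box=[12,13)
i=13: i≥r, start 0; Z[13]=3 grow→box=[13,16)
i=14: min(r-i=2, Z[1]=0)=0; Z[14]=0
i=15: min(r-i=1, Z[2]=1)=1; Z[15]=1
i=16: i≥r, start 0; Z[16]=0
i=17: i≥r, start 0; Z[17]=0
i=18: i≥r, start 0; Z[18]=0
i=19: i≥r, start 0; Z[19]=0
i=20: i≥r, start 0; Z[20]=1 grow→box=[20,21)
i=21: i≥r, start 0; Z[21]=3 grow→box=[21,24)
i=22: min(r-i=2, Z[1]=0)=0; Z[22]=0
i=23: min(r-i=1, Z[2]=1)=1; Z[23]=1
i=24: i≥r, start 0; Z[24]=0
i=25: i≥r, start 0; Z[25]=0
i=26: i≥r, start 0; Z[26]=0
i=27: i≥r, start 0; Z[27]=0
i=28: i≥r, start 0; Z[28]=0
i=29: i≥r, start 0; Z[29]=0
i=30: i≥r, start 0; Z[30]=0
i=31: i≥r, start 0; Z[31]=0
i=32: i≥r, start 0; Z[32]=0
i=33: i≥r, start 0; Z[33]=0
i=34: i≥r, start 0; Z[34]=0
i=35: i≥r, start 0; Z[35]=1 grow→box=[35,36)

[36, 0, 1, 2, 0, 0, 0, 1, 0, 1, 0, 1, 1, 3, 0, 1, 0, 0, 0, 0, 1, 3, 0, 1, 0, 0, 0, 0, 0, 0, 0, 0, 0, 0, 0, 1]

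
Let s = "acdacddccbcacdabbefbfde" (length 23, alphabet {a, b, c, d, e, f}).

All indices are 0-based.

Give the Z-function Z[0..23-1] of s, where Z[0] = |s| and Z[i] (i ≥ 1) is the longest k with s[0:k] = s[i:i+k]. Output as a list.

[23, 0, 0, 3, 0, 0, 0, 0, 0, 0, 0, 4, 0, 0, 1, 0, 0, 0, 0, 0, 0, 0, 0]

Z[0]=23
i=1: i≥r, start 0; Z[1]=0
i=2: i≥r, start 0; Z[2]=0
i=3: i≥r, start 0; Z[3]=3 grow→box=[3,6)
i=4: min(r-i=2, Z[1]=0)=0; Z[4]=0
i=5: min(r-i=1, Z[2]=0)=0; Z[5]=0
i=6: i≥r, start 0; Z[6]=0
i=7: i≥r, start 0; Z[7]=0
i=8: i≥r, start 0; Z[8]=0
i=9: i≥r, start 0; Z[9]=0
i=10: i≥r, start 0; Z[10]=0
i=11: i≥r, start 0; Z[11]=4 grow→box=[11,15)
i=12: min(r-i=3, Z[1]=0)=0; Z[12]=0
i=13: min(r-i=2, Z[2]=0)=0; Z[13]=0
i=14: min(r-i=1, Z[3]=3)=1; Z[14]=1
i=15: i≥r, start 0; Z[15]=0
i=16: i≥r, start 0; Z[16]=0
i=17: i≥r, start 0; Z[17]=0
i=18: i≥r, start 0; Z[18]=0
i=19: i≥r, start 0; Z[19]=0
i=20: i≥r, start 0; Z[20]=0
i=21: i≥r, start 0; Z[21]=0
i=22: i≥r, start 0; Z[22]=0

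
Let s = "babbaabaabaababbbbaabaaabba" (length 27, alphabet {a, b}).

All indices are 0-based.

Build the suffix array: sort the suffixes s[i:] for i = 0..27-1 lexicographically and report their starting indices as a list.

sorted suffixes:
  #0 SA[0]=26  'a'
  #1 SA[1]=21  'aaabba'
  #2 SA[2]=18  'aabaaabba'
  #3 SA[3]=4  'aabaabaababbbbaabaaabba'
  #4 SA[4]=7  'aabaababbbbaabaaabba'
  #5 SA[5]=10  'aababbbbaabaaabba'
  #6 SA[6]=22  'aabba'
  #7 SA[7]=19  'abaaabba'
  #8 SA[8]=5  'abaabaababbbbaabaaabba'
  #9 SA[9]=8  'abaababbbbaabaaabba'
  #10 SA[10]=11  'ababbbbaabaaabba'
  #11 SA[11]=23  'abba'
  #12 SA[12]=1  'abbaabaabaababbbbaabaaabba'
  #13 SA[13]=13  'abbbbaabaaabba'
  #14 SA[14]=25  'ba'
  #15 SA[15]=20  'baaabba'
  #16 SA[16]=17  'baabaaabba'
  #17 SA[17]=3  'baabaabaababbbbaabaaabba'
  #18 SA[18]=6  'baabaababbbbaabaaabba'
  #19 SA[19]=9  'baababbbbaabaaabba'
  #20 SA[20]=0  'babbaabaabaababbbbaabaaabba'
  #21 SA[21]=12  'babbbbaabaaabba'
  #22 SA[22]=24  'bba'
  #23 SA[23]=16  'bbaabaaabba'
  #24 SA[24]=2  'bbaabaabaababbbbaabaaabba'
  #25 SA[25]=15  'bbbaabaaabba'
  #26 SA[26]=14  'bbbbaabaaabba'

[26, 21, 18, 4, 7, 10, 22, 19, 5, 8, 11, 23, 1, 13, 25, 20, 17, 3, 6, 9, 0, 12, 24, 16, 2, 15, 14]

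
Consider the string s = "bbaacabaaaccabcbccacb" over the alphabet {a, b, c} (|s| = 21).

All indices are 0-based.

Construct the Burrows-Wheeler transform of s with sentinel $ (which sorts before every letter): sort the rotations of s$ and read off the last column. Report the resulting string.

rank  rotation                last
    0  $bbaacabaaaccabcbccacb  b
    1  aaaccabcbccacb$bbaacab  b
    2  aacabaaaccabcbccacb$bb  b
    3  aaccabcbccacb$bbaacaba  a
    4  abaaaccabcbccacb$bbaac  c
    5  abcbccacb$bbaacabaaacc  c
    6  acabaaaccabcbccacb$bba  a
    7  acb$bbaacabaaaccabcbcc  c
    8  accabcbccacb$bbaacabaa  a
    9  b$bbaacabaaaccabcbccac  c
   10  baaaccabcbccacb$bbaaca  a
   11  baacabaaaccabcbccacb$b  b
   12  bbaacabaaaccabcbccacb$  $
   13  bcbccacb$bbaacabaaacca  a
   14  bccacb$bbaacabaaaccabc  c
   15  cabaaaccabcbccacb$bbaa  a
   16  cabcbccacb$bbaacabaaac  c
   17  cacb$bbaacabaaaccabcbc  c
   18  cb$bbaacabaaaccabcbcca  a
   19  cbccacb$bbaacabaaaccab  b
   20  ccabcbccacb$bbaacabaaa  a
   21  ccacb$bbaacabaaaccabcb  b

bbbaccacacab$acaccabab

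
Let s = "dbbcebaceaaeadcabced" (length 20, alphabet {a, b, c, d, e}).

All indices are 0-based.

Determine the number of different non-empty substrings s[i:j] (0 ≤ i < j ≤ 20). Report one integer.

rank→(start, suffix):
  0 → (9, 'aaeadcabced')
  1 → (15, 'abced')
  2 → (6, 'aceaaeadcabced')
  3 → (12, 'adcabced')
  4 → (10, 'aeadcabced')
  5 → (5, 'baceaaeadcabced')
  6 → (1, 'bbcebaceaaeadcabced')
  7 → (2, 'bcebaceaaeadcabced')
  8 → (16, 'bced')
  9 → (14, 'cabced')
  10 → (7, 'ceaaeadcabced')
  11 → (3, 'cebaceaaeadcabced')
  12 → (17, 'ced')
  13 → (19, 'd')
  14 → (0, 'dbbcebaceaaeadcabced')
  15 → (13, 'dcabced')
  16 → (8, 'eaaeadcabced')
  17 → (11, 'eadcabced')
  18 → (4, 'ebaceaaeadcabced')
  19 → (18, 'ed')

SA = [9, 15, 6, 12, 10, 5, 1, 2, 16, 14, 7, 3, 17, 19, 0, 13, 8, 11, 4, 18]
i: (SA[i-1],SA[i]) lcp shared
  1: (9,15) 1 'a'
  2: (15,6) 1 'a'
  3: (6,12) 1 'a'
  4: (12,10) 1 'a'
  5: (10,5) 0 ''
  6: (5,1) 1 'b'
  7: (1,2) 1 'b'
  8: (2,16) 3 'bce'
  9: (16,14) 0 ''
  10: (14,7) 1 'c'
  11: (7,3) 2 'ce'
  12: (3,17) 2 'ce'
  13: (17,19) 0 ''
  14: (19,0) 1 'd'
  15: (0,13) 1 'd'
  16: (13,8) 0 ''
  17: (8,11) 2 'ea'
  18: (11,4) 1 'e'
  19: (4,18) 1 'e'

n(n+1)/2 = 20·21/2 = 210
Σ LCP = 0 + 1 + 1 + 1 + 1 + 0 + 1 + 1 + 3 + 0 + 1 + 2 + 2 + 0 + 1 + 1 + 0 + 2 + 1 + 1 = 20
distinct = 210 − 20 = 190

190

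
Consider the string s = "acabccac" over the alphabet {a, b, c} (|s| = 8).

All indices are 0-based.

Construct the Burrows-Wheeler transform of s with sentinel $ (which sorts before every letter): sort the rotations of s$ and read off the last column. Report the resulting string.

rank  rotation   last
    0  $acabccac  c
    1  abccac$ac  c
    2  ac$acabcc  c
    3  acabccac$  $
    4  bccac$aca  a
    5  c$acabcca  a
    6  cabccac$a  a
    7  cac$acabc  c
    8  ccac$acab  b

ccc$aaacb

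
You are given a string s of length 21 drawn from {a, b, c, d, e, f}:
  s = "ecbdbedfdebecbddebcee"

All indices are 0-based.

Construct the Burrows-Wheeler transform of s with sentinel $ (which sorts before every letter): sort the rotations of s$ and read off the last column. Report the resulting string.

eeccedeebbbdfeedd$bbcd

rank  rotation                last
    0  $ecbdbedfdebecbddebcee  e
    1  bcee$ecbdbedfdebecbdde  e
    2  bdbedfdebecbddebcee$ec  c
    3  bddebcee$ecbdbedfdebec  c
    4  becbddebcee$ecbdbedfde  e
    5  bedfdebecbddebcee$ecbd  d
    6  cbdbedfdebecbddebcee$e  e
    7  cbddebcee$ecbdbedfdebe  e
    8  cee$ecbdbedfdebecbddeb  b
    9  dbedfdebecbddebcee$ecb  b
   10  ddebcee$ecbdbedfdebecb  b
   11  debcee$ecbdbedfdebecbd  d
   12  debecbddebcee$ecbdbedf  f
   13  dfdebecbddebcee$ecbdbe  e
   14  e$ecbdbedfdebecbddebce  e
   15  ebcee$ecbdbedfdebecbdd  d
   16  ebecbddebcee$ecbdbedfd  d
   17  ecbdbedfdebecbddebcee$  $
   18  ecbddebcee$ecbdbedfdeb  b
   19  edfdebecbddebcee$ecbdb  b
   20  ee$ecbdbedfdebecbddebc  c
   21  fdebecbddebcee$ecbdbed  d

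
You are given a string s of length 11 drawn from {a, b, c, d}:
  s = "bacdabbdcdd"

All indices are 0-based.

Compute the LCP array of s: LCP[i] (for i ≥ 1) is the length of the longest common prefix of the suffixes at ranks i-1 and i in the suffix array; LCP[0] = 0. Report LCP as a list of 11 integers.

rank | idx | suffix
   0 |   4 | abbdcdd
   1 |   1 | acdabbdcdd
   2 |   0 | bacdabbdcdd
   3 |   5 | bbdcdd
   4 |   6 | bdcdd
   5 |   2 | cdabbdcdd
   6 |   8 | cdd
   7 |  10 | d
   8 |   3 | dabbdcdd
   9 |   7 | dcdd
  10 |   9 | dd

SA = [4, 1, 0, 5, 6, 2, 8, 10, 3, 7, 9]
[i] adj suffixes → lcp
  [1] 4/1 → 1 ('a')
  [2] 1/0 → 0 ('')
  [3] 0/5 → 1 ('b')
  [4] 5/6 → 1 ('b')
  [5] 6/2 → 0 ('')
  [6] 2/8 → 2 ('cd')
  [7] 8/10 → 0 ('')
  [8] 10/3 → 1 ('d')
  [9] 3/7 → 1 ('d')
  [10] 7/9 → 1 ('d')

[0, 1, 0, 1, 1, 0, 2, 0, 1, 1, 1]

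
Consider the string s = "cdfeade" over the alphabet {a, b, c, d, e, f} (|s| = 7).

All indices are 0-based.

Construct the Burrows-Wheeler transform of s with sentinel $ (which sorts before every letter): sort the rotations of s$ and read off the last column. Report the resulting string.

rank  rotation  last
    0  $cdfeade  e
    1  ade$cdfe  e
    2  cdfeade$  $
    3  de$cdfea  a
    4  dfeade$c  c
    5  e$cdfead  d
    6  eade$cdf  f
    7  feade$cd  d

ee$acdfd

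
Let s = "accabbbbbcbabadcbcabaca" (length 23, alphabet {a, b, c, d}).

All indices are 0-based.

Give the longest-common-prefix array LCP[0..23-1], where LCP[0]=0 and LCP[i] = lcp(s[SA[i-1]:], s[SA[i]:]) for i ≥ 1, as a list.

[0, 1, 3, 2, 1, 2, 1, 0, 2, 2, 1, 4, 3, 2, 1, 2, 0, 2, 3, 1, 2, 1, 0]

rank→(start, suffix):
  0 → (22, 'a')
  1 → (18, 'abaca')
  2 → (11, 'abadcbcabaca')
  3 → (3, 'abbbbbcbabadcbcabaca')
  4 → (20, 'aca')
  5 → (0, 'accabbbbbcbabadcbcabaca')
  6 → (13, 'adcbcabaca')
  7 → (10, 'babadcbcabaca')
  8 → (19, 'baca')
  9 → (12, 'badcbcabaca')
  10 → (4, 'bbbbbcbabadcbcabaca')
  11 → (5, 'bbbbcbabadcbcabaca')
  12 → (6, 'bbbcbabadcbcabaca')
  13 → (7, 'bbcbabadcbcabaca')
  14 → (16, 'bcabaca')
  15 → (8, 'bcbabadcbcabaca')
  16 → (21, 'ca')
  17 → (17, 'cabaca')
  18 → (2, 'cabbbbbcbabadcbcabaca')
  19 → (9, 'cbabadcbcabaca')
  20 → (15, 'cbcabaca')
  21 → (1, 'ccabbbbbcbabadcbcabaca')
  22 → (14, 'dcbcabaca')

SA = [22, 18, 11, 3, 20, 0, 13, 10, 19, 12, 4, 5, 6, 7, 16, 8, 21, 17, 2, 9, 15, 1, 14]
i: (SA[i-1],SA[i]) lcp shared
  1: (22,18) 1 'a'
  2: (18,11) 3 'aba'
  3: (11,3) 2 'ab'
  4: (3,20) 1 'a'
  5: (20,0) 2 'ac'
  6: (0,13) 1 'a'
  7: (13,10) 0 ''
  8: (10,19) 2 'ba'
  9: (19,12) 2 'ba'
  10: (12,4) 1 'b'
  11: (4,5) 4 'bbbb'
  12: (5,6) 3 'bbb'
  13: (6,7) 2 'bb'
  14: (7,16) 1 'b'
  15: (16,8) 2 'bc'
  16: (8,21) 0 ''
  17: (21,17) 2 'ca'
  18: (17,2) 3 'cab'
  19: (2,9) 1 'c'
  20: (9,15) 2 'cb'
  21: (15,1) 1 'c'
  22: (1,14) 0 ''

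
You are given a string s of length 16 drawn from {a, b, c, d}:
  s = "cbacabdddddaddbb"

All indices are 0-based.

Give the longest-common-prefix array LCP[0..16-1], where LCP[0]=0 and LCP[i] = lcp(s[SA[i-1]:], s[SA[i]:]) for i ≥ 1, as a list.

rank→(start, suffix):
  0 → (4, 'abdddddaddbb')
  1 → (2, 'acabdddddaddbb')
  2 → (11, 'addbb')
  3 → (15, 'b')
  4 → (1, 'bacabdddddaddbb')
  5 → (14, 'bb')
  6 → (5, 'bdddddaddbb')
  7 → (3, 'cabdddddaddbb')
  8 → (0, 'cbacabdddddaddbb')
  9 → (10, 'daddbb')
  10 → (13, 'dbb')
  11 → (9, 'ddaddbb')
  12 → (12, 'ddbb')
  13 → (8, 'dddaddbb')
  14 → (7, 'ddddaddbb')
  15 → (6, 'dddddaddbb')

SA = [4, 2, 11, 15, 1, 14, 5, 3, 0, 10, 13, 9, 12, 8, 7, 6]
i: (SA[i-1],SA[i]) lcp shared
  1: (4,2) 1 'a'
  2: (2,11) 1 'a'
  3: (11,15) 0 ''
  4: (15,1) 1 'b'
  5: (1,14) 1 'b'
  6: (14,5) 1 'b'
  7: (5,3) 0 ''
  8: (3,0) 1 'c'
  9: (0,10) 0 ''
  10: (10,13) 1 'd'
  11: (13,9) 1 'd'
  12: (9,12) 2 'dd'
  13: (12,8) 2 'dd'
  14: (8,7) 3 'ddd'
  15: (7,6) 4 'dddd'

[0, 1, 1, 0, 1, 1, 1, 0, 1, 0, 1, 1, 2, 2, 3, 4]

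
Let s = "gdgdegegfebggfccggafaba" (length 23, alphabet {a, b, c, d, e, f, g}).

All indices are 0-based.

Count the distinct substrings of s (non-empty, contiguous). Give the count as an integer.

sorted suffixes:
  #0 SA[0]=22  'a'
  #1 SA[1]=20  'aba'
  #2 SA[2]=18  'afaba'
  #3 SA[3]=21  'ba'
  #4 SA[4]=10  'bggfccggafaba'
  #5 SA[5]=14  'ccggafaba'
  #6 SA[6]=15  'cggafaba'
  #7 SA[7]=3  'degegfebggfccggafaba'
  #8 SA[8]=1  'dgdegegfebggfccggafaba'
  #9 SA[9]=9  'ebggfccggafaba'
  #10 SA[10]=4  'egegfebggfccggafaba'
  #11 SA[11]=6  'egfebggfccggafaba'
  #12 SA[12]=19  'faba'
  #13 SA[13]=13  'fccggafaba'
  #14 SA[14]=8  'febggfccggafaba'
  #15 SA[15]=17  'gafaba'
  #16 SA[16]=2  'gdegegfebggfccggafaba'
  #17 SA[17]=0  'gdgdegegfebggfccggafaba'
  #18 SA[18]=5  'gegfebggfccggafaba'
  #19 SA[19]=12  'gfccggafaba'
  #20 SA[20]=7  'gfebggfccggafaba'
  #21 SA[21]=16  'ggafaba'
  #22 SA[22]=11  'ggfccggafaba'

SA = [22, 20, 18, 21, 10, 14, 15, 3, 1, 9, 4, 6, 19, 13, 8, 17, 2, 0, 5, 12, 7, 16, 11]
i: (SA[i-1],SA[i]) lcp shared
  1: (22,20) 1 'a'
  2: (20,18) 1 'a'
  3: (18,21) 0 ''
  4: (21,10) 1 'b'
  5: (10,14) 0 ''
  6: (14,15) 1 'c'
  7: (15,3) 0 ''
  8: (3,1) 1 'd'
  9: (1,9) 0 ''
  10: (9,4) 1 'e'
  11: (4,6) 2 'eg'
  12: (6,19) 0 ''
  13: (19,13) 1 'f'
  14: (13,8) 1 'f'
  15: (8,17) 0 ''
  16: (17,2) 1 'g'
  17: (2,0) 2 'gd'
  18: (0,5) 1 'g'
  19: (5,12) 1 'g'
  20: (12,7) 2 'gf'
  21: (7,16) 1 'g'
  22: (16,11) 2 'gg'

n(n+1)/2 = 23·24/2 = 276
Σ LCP = 0 + 1 + 1 + 0 + 1 + 0 + 1 + 0 + 1 + 0 + 1 + 2 + 0 + 1 + 1 + 0 + 1 + 2 + 1 + 1 + 2 + 1 + 2 = 20
distinct = 276 − 20 = 256

256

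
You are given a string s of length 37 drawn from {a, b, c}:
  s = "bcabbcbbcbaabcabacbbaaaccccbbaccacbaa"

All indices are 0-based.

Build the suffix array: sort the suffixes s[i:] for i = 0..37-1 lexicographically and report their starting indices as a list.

rank→(start, suffix):
  0 → (36, 'a')
  1 → (35, 'aa')
  2 → (20, 'aaaccccbbaccacbaa')
  3 → (10, 'aabcabacbbaaaccccbbaccacbaa')
  4 → (21, 'aaccccbbaccacbaa')
  5 → (14, 'abacbbaaaccccbbaccacbaa')
  6 → (2, 'abbcbbcbaabcabacbbaaaccccbbaccacbaa')
  7 → (11, 'abcabacbbaaaccccbbaccacbaa')
  8 → (32, 'acbaa')
  9 → (16, 'acbbaaaccccbbaccacbaa')
  10 → (29, 'accacbaa')
  11 → (22, 'accccbbaccacbaa')
  12 → (34, 'baa')
  13 → (19, 'baaaccccbbaccacbaa')
  14 → (9, 'baabcabacbbaaaccccbbaccacbaa')
  15 → (15, 'bacbbaaaccccbbaccacbaa')
  16 → (28, 'baccacbaa')
  17 → (18, 'bbaaaccccbbaccacbaa')
  18 → (27, 'bbaccacbaa')
  19 → (6, 'bbcbaabcabacbbaaaccccbbaccacbaa')
  20 → (3, 'bbcbbcbaabcabacbbaaaccccbbaccacbaa')
  21 → (12, 'bcabacbbaaaccccbbaccacbaa')
  22 → (0, 'bcabbcbbcbaabcabacbbaaaccccbbaccacbaa')
  23 → (7, 'bcbaabcabacbbaaaccccbbaccacbaa')
  24 → (4, 'bcbbcbaabcabacbbaaaccccbbaccacbaa')
  25 → (13, 'cabacbbaaaccccbbaccacbaa')
  26 → (1, 'cabbcbbcbaabcabacbbaaaccccbbaccacbaa')
  27 → (31, 'cacbaa')
  28 → (33, 'cbaa')
  29 → (8, 'cbaabcabacbbaaaccccbbaccacbaa')
  30 → (17, 'cbbaaaccccbbaccacbaa')
  31 → (26, 'cbbaccacbaa')
  32 → (5, 'cbbcbaabcabacbbaaaccccbbaccacbaa')
  33 → (30, 'ccacbaa')
  34 → (25, 'ccbbaccacbaa')
  35 → (24, 'cccbbaccacbaa')
  36 → (23, 'ccccbbaccacbaa')

[36, 35, 20, 10, 21, 14, 2, 11, 32, 16, 29, 22, 34, 19, 9, 15, 28, 18, 27, 6, 3, 12, 0, 7, 4, 13, 1, 31, 33, 8, 17, 26, 5, 30, 25, 24, 23]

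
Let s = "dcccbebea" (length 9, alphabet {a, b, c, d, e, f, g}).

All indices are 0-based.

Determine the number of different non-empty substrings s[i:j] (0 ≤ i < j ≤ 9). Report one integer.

sorted suffixes:
  #0 SA[0]=8  'a'
  #1 SA[1]=6  'bea'
  #2 SA[2]=4  'bebea'
  #3 SA[3]=3  'cbebea'
  #4 SA[4]=2  'ccbebea'
  #5 SA[5]=1  'cccbebea'
  #6 SA[6]=0  'dcccbebea'
  #7 SA[7]=7  'ea'
  #8 SA[8]=5  'ebea'

SA = [8, 6, 4, 3, 2, 1, 0, 7, 5]
i: (SA[i-1],SA[i]) lcp shared
  1: (8,6) 0 ''
  2: (6,4) 2 'be'
  3: (4,3) 0 ''
  4: (3,2) 1 'c'
  5: (2,1) 2 'cc'
  6: (1,0) 0 ''
  7: (0,7) 0 ''
  8: (7,5) 1 'e'

n(n+1)/2 = 9·10/2 = 45
Σ LCP = 0 + 0 + 2 + 0 + 1 + 2 + 0 + 0 + 1 = 6
distinct = 45 − 6 = 39

39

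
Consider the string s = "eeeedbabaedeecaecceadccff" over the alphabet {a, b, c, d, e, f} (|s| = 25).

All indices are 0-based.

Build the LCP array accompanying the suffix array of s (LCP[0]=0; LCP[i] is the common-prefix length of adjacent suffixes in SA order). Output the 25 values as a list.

[0, 1, 1, 2, 0, 2, 0, 1, 2, 1, 1, 0, 1, 1, 0, 1, 2, 1, 2, 1, 2, 2, 3, 0, 1]

rank→(start, suffix):
  0 → (6, 'abaedeecaecceadccff')
  1 → (19, 'adccff')
  2 → (14, 'aecceadccff')
  3 → (8, 'aedeecaecceadccff')
  4 → (5, 'babaedeecaecceadccff')
  5 → (7, 'baedeecaecceadccff')
  6 → (13, 'caecceadccff')
  7 → (16, 'cceadccff')
  8 → (21, 'ccff')
  9 → (17, 'ceadccff')
  10 → (22, 'cff')
  11 → (4, 'dbabaedeecaecceadccff')
  12 → (20, 'dccff')
  13 → (10, 'deecaecceadccff')
  14 → (18, 'eadccff')
  15 → (12, 'ecaecceadccff')
  16 → (15, 'ecceadccff')
  17 → (3, 'edbabaedeecaecceadccff')
  18 → (9, 'edeecaecceadccff')
  19 → (11, 'eecaecceadccff')
  20 → (2, 'eedbabaedeecaecceadccff')
  21 → (1, 'eeedbabaedeecaecceadccff')
  22 → (0, 'eeeedbabaedeecaecceadccff')
  23 → (24, 'f')
  24 → (23, 'ff')

SA = [6, 19, 14, 8, 5, 7, 13, 16, 21, 17, 22, 4, 20, 10, 18, 12, 15, 3, 9, 11, 2, 1, 0, 24, 23]
rank  pair      lcp
   1  s[6:],s[19:]  1  'a'
   2  s[19:],s[14:]  1  'a'
   3  s[14:],s[8:]  2  'ae'
   4  s[8:],s[5:]  0  ''
   5  s[5:],s[7:]  2  'ba'
   6  s[7:],s[13:]  0  ''
   7  s[13:],s[16:]  1  'c'
   8  s[16:],s[21:]  2  'cc'
   9  s[21:],s[17:]  1  'c'
  10  s[17:],s[22:]  1  'c'
  11  s[22:],s[4:]  0  ''
  12  s[4:],s[20:]  1  'd'
  13  s[20:],s[10:]  1  'd'
  14  s[10:],s[18:]  0  ''
  15  s[18:],s[12:]  1  'e'
  16  s[12:],s[15:]  2  'ec'
  17  s[15:],s[3:]  1  'e'
  18  s[3:],s[9:]  2  'ed'
  19  s[9:],s[11:]  1  'e'
  20  s[11:],s[2:]  2  'ee'
  21  s[2:],s[1:]  2  'ee'
  22  s[1:],s[0:]  3  'eee'
  23  s[0:],s[24:]  0  ''
  24  s[24:],s[23:]  1  'f'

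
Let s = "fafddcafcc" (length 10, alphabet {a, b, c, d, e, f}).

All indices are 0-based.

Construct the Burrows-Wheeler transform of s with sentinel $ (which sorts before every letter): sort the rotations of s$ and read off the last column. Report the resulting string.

ccfcdfdf$aa

rank  rotation     last
    0  $fafddcafcc  c
    1  afcc$fafddc  c
    2  afddcafcc$f  f
    3  c$fafddcafc  c
    4  cafcc$fafdd  d
    5  cc$fafddcaf  f
    6  dcafcc$fafd  d
    7  ddcafcc$faf  f
    8  fafddcafcc$  $
    9  fcc$fafddca  a
   10  fddcafcc$fa  a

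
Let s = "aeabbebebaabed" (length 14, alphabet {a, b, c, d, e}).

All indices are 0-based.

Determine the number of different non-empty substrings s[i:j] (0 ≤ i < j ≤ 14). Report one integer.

sorted suffixes:
  #0 SA[0]=9  'aabed'
  #1 SA[1]=2  'abbebebaabed'
  #2 SA[2]=10  'abed'
  #3 SA[3]=0  'aeabbebebaabed'
  #4 SA[4]=8  'baabed'
  #5 SA[5]=3  'bbebebaabed'
  #6 SA[6]=6  'bebaabed'
  #7 SA[7]=4  'bebebaabed'
  #8 SA[8]=11  'bed'
  #9 SA[9]=13  'd'
  #10 SA[10]=1  'eabbebebaabed'
  #11 SA[11]=7  'ebaabed'
  #12 SA[12]=5  'ebebaabed'
  #13 SA[13]=12  'ed'

SA = [9, 2, 10, 0, 8, 3, 6, 4, 11, 13, 1, 7, 5, 12]
[i] adj suffixes → lcp
  [1] 9/2 → 1 ('a')
  [2] 2/10 → 2 ('ab')
  [3] 10/0 → 1 ('a')
  [4] 0/8 → 0 ('')
  [5] 8/3 → 1 ('b')
  [6] 3/6 → 1 ('b')
  [7] 6/4 → 3 ('beb')
  [8] 4/11 → 2 ('be')
  [9] 11/13 → 0 ('')
  [10] 13/1 → 0 ('')
  [11] 1/7 → 1 ('e')
  [12] 7/5 → 2 ('eb')
  [13] 5/12 → 1 ('e')

n(n+1)/2 = 14·15/2 = 105
Σ LCP = 0 + 1 + 2 + 1 + 0 + 1 + 1 + 3 + 2 + 0 + 0 + 1 + 2 + 1 = 15
distinct = 105 − 15 = 90

90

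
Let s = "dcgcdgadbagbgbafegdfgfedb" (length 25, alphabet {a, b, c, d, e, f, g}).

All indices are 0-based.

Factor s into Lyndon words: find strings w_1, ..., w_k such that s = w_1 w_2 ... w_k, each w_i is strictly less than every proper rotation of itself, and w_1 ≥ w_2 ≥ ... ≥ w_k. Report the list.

emit factor 1: 'd' (i=0, period=1)
emit factor 2: 'cg' (i=1, period=2)
emit factor 3: 'cdg' (i=3, period=3)
emit factor 4: 'adbagbgbafegdfgfedb' (i=6, period=19)

["d", "cg", "cdg", "adbagbgbafegdfgfedb"]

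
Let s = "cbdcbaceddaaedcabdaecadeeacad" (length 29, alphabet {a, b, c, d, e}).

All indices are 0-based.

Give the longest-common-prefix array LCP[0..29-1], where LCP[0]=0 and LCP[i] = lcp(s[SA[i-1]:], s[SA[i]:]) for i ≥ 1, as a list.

[0, 1, 1, 2, 1, 2, 1, 2, 0, 1, 2, 0, 2, 3, 1, 2, 1, 0, 1, 2, 1, 2, 1, 1, 0, 1, 1, 2, 1]

rank | idx | suffix
   0 |  10 | aaedcabdaecadeeacad
   1 |  15 | abdaecadeeacad
   2 |  25 | acad
   3 |   5 | aceddaaedcabdaecadeeacad
   4 |  27 | ad
   5 |  21 | adeeacad
   6 |  18 | aecadeeacad
   7 |  11 | aedcabdaecadeeacad
   8 |   4 | baceddaaedcabdaecadeeacad
   9 |  16 | bdaecadeeacad
  10 |   1 | bdcbaceddaaedcabdaecadeeacad
  11 |  14 | cabdaecadeeacad
  12 |  26 | cad
  13 |  20 | cadeeacad
  14 |   3 | cbaceddaaedcabdaecadeeacad
  15 |   0 | cbdcbaceddaaedcabdaecadeeacad
  16 |   6 | ceddaaedcabdaecadeeacad
  17 |  28 | d
  18 |   9 | daaedcabdaecadeeacad
  19 |  17 | daecadeeacad
  20 |  13 | dcabdaecadeeacad
  21 |   2 | dcbaceddaaedcabdaecadeeacad
  22 |   8 | ddaaedcabdaecadeeacad
  23 |  22 | deeacad
  24 |  24 | eacad
  25 |  19 | ecadeeacad
  26 |  12 | edcabdaecadeeacad
  27 |   7 | eddaaedcabdaecadeeacad
  28 |  23 | eeacad

SA = [10, 15, 25, 5, 27, 21, 18, 11, 4, 16, 1, 14, 26, 20, 3, 0, 6, 28, 9, 17, 13, 2, 8, 22, 24, 19, 12, 7, 23]
rank  pair      lcp
   1  s[10:],s[15:]  1  'a'
   2  s[15:],s[25:]  1  'a'
   3  s[25:],s[5:]  2  'ac'
   4  s[5:],s[27:]  1  'a'
   5  s[27:],s[21:]  2  'ad'
   6  s[21:],s[18:]  1  'a'
   7  s[18:],s[11:]  2  'ae'
   8  s[11:],s[4:]  0  ''
   9  s[4:],s[16:]  1  'b'
  10  s[16:],s[1:]  2  'bd'
  11  s[1:],s[14:]  0  ''
  12  s[14:],s[26:]  2  'ca'
  13  s[26:],s[20:]  3  'cad'
  14  s[20:],s[3:]  1  'c'
  15  s[3:],s[0:]  2  'cb'
  16  s[0:],s[6:]  1  'c'
  17  s[6:],s[28:]  0  ''
  18  s[28:],s[9:]  1  'd'
  19  s[9:],s[17:]  2  'da'
  20  s[17:],s[13:]  1  'd'
  21  s[13:],s[2:]  2  'dc'
  22  s[2:],s[8:]  1  'd'
  23  s[8:],s[22:]  1  'd'
  24  s[22:],s[24:]  0  ''
  25  s[24:],s[19:]  1  'e'
  26  s[19:],s[12:]  1  'e'
  27  s[12:],s[7:]  2  'ed'
  28  s[7:],s[23:]  1  'e'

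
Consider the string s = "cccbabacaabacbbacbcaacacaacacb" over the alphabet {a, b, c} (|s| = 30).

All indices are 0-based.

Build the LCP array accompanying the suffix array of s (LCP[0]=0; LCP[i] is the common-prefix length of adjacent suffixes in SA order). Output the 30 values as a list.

[0, 2, 5, 1, 4, 1, 4, 3, 4, 2, 3, 3, 0, 1, 2, 3, 4, 1, 1, 0, 3, 6, 2, 3, 1, 2, 2, 2, 1, 2]

rank→(start, suffix):
  0 → (8, 'aabacbbacbcaacacaacacb')
  1 → (19, 'aacacaacacb')
  2 → (24, 'aacacb')
  3 → (4, 'abacaabacbbacbcaacacaacacb')
  4 → (9, 'abacbbacbcaacacaacacb')
  5 → (6, 'acaabacbbacbcaacacaacacb')
  6 → (22, 'acaacacb')
  7 → (20, 'acacaacacb')
  8 → (25, 'acacb')
  9 → (27, 'acb')
  10 → (11, 'acbbacbcaacacaacacb')
  11 → (15, 'acbcaacacaacacb')
  12 → (29, 'b')
  13 → (3, 'babacaabacbbacbcaacacaacacb')
  14 → (5, 'bacaabacbbacbcaacacaacacb')
  15 → (10, 'bacbbacbcaacacaacacb')
  16 → (14, 'bacbcaacacaacacb')
  17 → (13, 'bbacbcaacacaacacb')
  18 → (17, 'bcaacacaacacb')
  19 → (7, 'caabacbbacbcaacacaacacb')
  20 → (18, 'caacacaacacb')
  21 → (23, 'caacacb')
  22 → (21, 'cacaacacb')
  23 → (26, 'cacb')
  24 → (28, 'cb')
  25 → (2, 'cbabacaabacbbacbcaacacaacacb')
  26 → (12, 'cbbacbcaacacaacacb')
  27 → (16, 'cbcaacacaacacb')
  28 → (1, 'ccbabacaabacbbacbcaacacaacacb')
  29 → (0, 'cccbabacaabacbbacbcaacacaacacb')

SA = [8, 19, 24, 4, 9, 6, 22, 20, 25, 27, 11, 15, 29, 3, 5, 10, 14, 13, 17, 7, 18, 23, 21, 26, 28, 2, 12, 16, 1, 0]
[i] adj suffixes → lcp
  [1] 8/19 → 2 ('aa')
  [2] 19/24 → 5 ('aacac')
  [3] 24/4 → 1 ('a')
  [4] 4/9 → 4 ('abac')
  [5] 9/6 → 1 ('a')
  [6] 6/22 → 4 ('acaa')
  [7] 22/20 → 3 ('aca')
  [8] 20/25 → 4 ('acac')
  [9] 25/27 → 2 ('ac')
  [10] 27/11 → 3 ('acb')
  [11] 11/15 → 3 ('acb')
  [12] 15/29 → 0 ('')
  [13] 29/3 → 1 ('b')
  [14] 3/5 → 2 ('ba')
  [15] 5/10 → 3 ('bac')
  [16] 10/14 → 4 ('bacb')
  [17] 14/13 → 1 ('b')
  [18] 13/17 → 1 ('b')
  [19] 17/7 → 0 ('')
  [20] 7/18 → 3 ('caa')
  [21] 18/23 → 6 ('caacac')
  [22] 23/21 → 2 ('ca')
  [23] 21/26 → 3 ('cac')
  [24] 26/28 → 1 ('c')
  [25] 28/2 → 2 ('cb')
  [26] 2/12 → 2 ('cb')
  [27] 12/16 → 2 ('cb')
  [28] 16/1 → 1 ('c')
  [29] 1/0 → 2 ('cc')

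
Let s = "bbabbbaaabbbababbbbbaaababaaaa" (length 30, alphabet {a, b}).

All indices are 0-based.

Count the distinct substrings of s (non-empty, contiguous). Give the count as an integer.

rank→(start, suffix):
  0 → (29, 'a')
  1 → (28, 'aa')
  2 → (27, 'aaa')
  3 → (26, 'aaaa')
  4 → (20, 'aaababaaaa')
  5 → (6, 'aaabbbababbbbbaaababaaaa')
  6 → (21, 'aababaaaa')
  7 → (7, 'aabbbababbbbbaaababaaaa')
  8 → (24, 'abaaaa')
  9 → (22, 'ababaaaa')
  10 → (12, 'ababbbbbaaababaaaa')
  11 → (2, 'abbbaaabbbababbbbbaaababaaaa')
  12 → (8, 'abbbababbbbbaaababaaaa')
  13 → (14, 'abbbbbaaababaaaa')
  14 → (25, 'baaaa')
  15 → (19, 'baaababaaaa')
  16 → (5, 'baaabbbababbbbbaaababaaaa')
  17 → (23, 'babaaaa')
  18 → (11, 'bababbbbbaaababaaaa')
  19 → (1, 'babbbaaabbbababbbbbaaababaaaa')
  20 → (13, 'babbbbbaaababaaaa')
  21 → (18, 'bbaaababaaaa')
  22 → (4, 'bbaaabbbababbbbbaaababaaaa')
  23 → (10, 'bbababbbbbaaababaaaa')
  24 → (0, 'bbabbbaaabbbababbbbbaaababaaaa')
  25 → (17, 'bbbaaababaaaa')
  26 → (3, 'bbbaaabbbababbbbbaaababaaaa')
  27 → (9, 'bbbababbbbbaaababaaaa')
  28 → (16, 'bbbbaaababaaaa')
  29 → (15, 'bbbbbaaababaaaa')

SA = [29, 28, 27, 26, 20, 6, 21, 7, 24, 22, 12, 2, 8, 14, 25, 19, 5, 23, 11, 1, 13, 18, 4, 10, 0, 17, 3, 9, 16, 15]
[i] adj suffixes → lcp
  [1] 29/28 → 1 ('a')
  [2] 28/27 → 2 ('aa')
  [3] 27/26 → 3 ('aaa')
  [4] 26/20 → 3 ('aaa')
  [5] 20/6 → 4 ('aaab')
  [6] 6/21 → 2 ('aa')
  [7] 21/7 → 3 ('aab')
  [8] 7/24 → 1 ('a')
  [9] 24/22 → 3 ('aba')
  [10] 22/12 → 4 ('abab')
  [11] 12/2 → 2 ('ab')
  [12] 2/8 → 5 ('abbba')
  [13] 8/14 → 4 ('abbb')
  [14] 14/25 → 0 ('')
  [15] 25/19 → 4 ('baaa')
  [16] 19/5 → 5 ('baaab')
  [17] 5/23 → 2 ('ba')
  [18] 23/11 → 4 ('baba')
  [19] 11/1 → 3 ('bab')
  [20] 1/13 → 5 ('babbb')
  [21] 13/18 → 1 ('b')
  [22] 18/4 → 6 ('bbaaab')
  [23] 4/10 → 3 ('bba')
  [24] 10/0 → 4 ('bbab')
  [25] 0/17 → 2 ('bb')
  [26] 17/3 → 7 ('bbbaaab')
  [27] 3/9 → 4 ('bbba')
  [28] 9/16 → 3 ('bbb')
  [29] 16/15 → 4 ('bbbb')

n(n+1)/2 = 30·31/2 = 465
Σ LCP = 0 + 1 + 2 + 3 + 3 + 4 + 2 + 3 + 1 + 3 + 4 + 2 + 5 + 4 + 0 + 4 + 5 + 2 + 4 + 3 + 5 + 1 + 6 + 3 + 4 + 2 + 7 + 4 + 3 + 4 = 94
distinct = 465 − 94 = 371

371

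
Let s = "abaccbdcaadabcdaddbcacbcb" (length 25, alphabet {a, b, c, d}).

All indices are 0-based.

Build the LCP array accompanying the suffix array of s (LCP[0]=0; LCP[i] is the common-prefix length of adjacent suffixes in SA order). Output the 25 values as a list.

sorted suffixes:
  #0 SA[0]=8  'aadabcdaddbcacbcb'
  #1 SA[1]=0  'abaccbdcaadabcdaddbcacbcb'
  #2 SA[2]=11  'abcdaddbcacbcb'
  #3 SA[3]=20  'acbcb'
  #4 SA[4]=2  'accbdcaadabcdaddbcacbcb'
  #5 SA[5]=9  'adabcdaddbcacbcb'
  #6 SA[6]=15  'addbcacbcb'
  #7 SA[7]=24  'b'
  #8 SA[8]=1  'baccbdcaadabcdaddbcacbcb'
  #9 SA[9]=18  'bcacbcb'
  #10 SA[10]=22  'bcb'
  #11 SA[11]=12  'bcdaddbcacbcb'
  #12 SA[12]=5  'bdcaadabcdaddbcacbcb'
  #13 SA[13]=7  'caadabcdaddbcacbcb'
  #14 SA[14]=19  'cacbcb'
  #15 SA[15]=23  'cb'
  #16 SA[16]=21  'cbcb'
  #17 SA[17]=4  'cbdcaadabcdaddbcacbcb'
  #18 SA[18]=3  'ccbdcaadabcdaddbcacbcb'
  #19 SA[19]=13  'cdaddbcacbcb'
  #20 SA[20]=10  'dabcdaddbcacbcb'
  #21 SA[21]=14  'daddbcacbcb'
  #22 SA[22]=17  'dbcacbcb'
  #23 SA[23]=6  'dcaadabcdaddbcacbcb'
  #24 SA[24]=16  'ddbcacbcb'

SA = [8, 0, 11, 20, 2, 9, 15, 24, 1, 18, 22, 12, 5, 7, 19, 23, 21, 4, 3, 13, 10, 14, 17, 6, 16]
i: (SA[i-1],SA[i]) lcp shared
  1: (8,0) 1 'a'
  2: (0,11) 2 'ab'
  3: (11,20) 1 'a'
  4: (20,2) 2 'ac'
  5: (2,9) 1 'a'
  6: (9,15) 2 'ad'
  7: (15,24) 0 ''
  8: (24,1) 1 'b'
  9: (1,18) 1 'b'
  10: (18,22) 2 'bc'
  11: (22,12) 2 'bc'
  12: (12,5) 1 'b'
  13: (5,7) 0 ''
  14: (7,19) 2 'ca'
  15: (19,23) 1 'c'
  16: (23,21) 2 'cb'
  17: (21,4) 2 'cb'
  18: (4,3) 1 'c'
  19: (3,13) 1 'c'
  20: (13,10) 0 ''
  21: (10,14) 2 'da'
  22: (14,17) 1 'd'
  23: (17,6) 1 'd'
  24: (6,16) 1 'd'

[0, 1, 2, 1, 2, 1, 2, 0, 1, 1, 2, 2, 1, 0, 2, 1, 2, 2, 1, 1, 0, 2, 1, 1, 1]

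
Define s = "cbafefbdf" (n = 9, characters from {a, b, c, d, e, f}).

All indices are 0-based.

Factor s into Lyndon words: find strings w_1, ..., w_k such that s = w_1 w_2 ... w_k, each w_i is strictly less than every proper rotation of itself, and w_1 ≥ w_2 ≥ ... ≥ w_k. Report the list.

emit factor 1: 'c' (i=0, period=1)
emit factor 2: 'b' (i=1, period=1)
emit factor 3: 'afefbdf' (i=2, period=7)

["c", "b", "afefbdf"]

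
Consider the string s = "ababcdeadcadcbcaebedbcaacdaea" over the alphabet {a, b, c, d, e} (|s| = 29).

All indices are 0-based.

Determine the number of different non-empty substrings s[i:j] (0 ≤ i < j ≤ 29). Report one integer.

rank→(start, suffix):
  0 → (28, 'a')
  1 → (22, 'aacdaea')
  2 → (0, 'ababcdeadcadcbcaebedbcaacdaea')
  3 → (2, 'abcdeadcadcbcaebedbcaacdaea')
  4 → (23, 'acdaea')
  5 → (7, 'adcadcbcaebedbcaacdaea')
  6 → (10, 'adcbcaebedbcaacdaea')
  7 → (26, 'aea')
  8 → (15, 'aebedbcaacdaea')
  9 → (1, 'babcdeadcadcbcaebedbcaacdaea')
  10 → (20, 'bcaacdaea')
  11 → (13, 'bcaebedbcaacdaea')
  12 → (3, 'bcdeadcadcbcaebedbcaacdaea')
  13 → (17, 'bedbcaacdaea')
  14 → (21, 'caacdaea')
  15 → (9, 'cadcbcaebedbcaacdaea')
  16 → (14, 'caebedbcaacdaea')
  17 → (12, 'cbcaebedbcaacdaea')
  18 → (24, 'cdaea')
  19 → (4, 'cdeadcadcbcaebedbcaacdaea')
  20 → (25, 'daea')
  21 → (19, 'dbcaacdaea')
  22 → (8, 'dcadcbcaebedbcaacdaea')
  23 → (11, 'dcbcaebedbcaacdaea')
  24 → (5, 'deadcadcbcaebedbcaacdaea')
  25 → (27, 'ea')
  26 → (6, 'eadcadcbcaebedbcaacdaea')
  27 → (16, 'ebedbcaacdaea')
  28 → (18, 'edbcaacdaea')

SA = [28, 22, 0, 2, 23, 7, 10, 26, 15, 1, 20, 13, 3, 17, 21, 9, 14, 12, 24, 4, 25, 19, 8, 11, 5, 27, 6, 16, 18]
[i] adj suffixes → lcp
  [1] 28/22 → 1 ('a')
  [2] 22/0 → 1 ('a')
  [3] 0/2 → 2 ('ab')
  [4] 2/23 → 1 ('a')
  [5] 23/7 → 1 ('a')
  [6] 7/10 → 3 ('adc')
  [7] 10/26 → 1 ('a')
  [8] 26/15 → 2 ('ae')
  [9] 15/1 → 0 ('')
  [10] 1/20 → 1 ('b')
  [11] 20/13 → 3 ('bca')
  [12] 13/3 → 2 ('bc')
  [13] 3/17 → 1 ('b')
  [14] 17/21 → 0 ('')
  [15] 21/9 → 2 ('ca')
  [16] 9/14 → 2 ('ca')
  [17] 14/12 → 1 ('c')
  [18] 12/24 → 1 ('c')
  [19] 24/4 → 2 ('cd')
  [20] 4/25 → 0 ('')
  [21] 25/19 → 1 ('d')
  [22] 19/8 → 1 ('d')
  [23] 8/11 → 2 ('dc')
  [24] 11/5 → 1 ('d')
  [25] 5/27 → 0 ('')
  [26] 27/6 → 2 ('ea')
  [27] 6/16 → 1 ('e')
  [28] 16/18 → 1 ('e')

n(n+1)/2 = 29·30/2 = 435
Σ LCP = 0 + 1 + 1 + 2 + 1 + 1 + 3 + 1 + 2 + 0 + 1 + 3 + 2 + 1 + 0 + 2 + 2 + 1 + 1 + 2 + 0 + 1 + 1 + 2 + 1 + 0 + 2 + 1 + 1 = 36
distinct = 435 − 36 = 399

399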